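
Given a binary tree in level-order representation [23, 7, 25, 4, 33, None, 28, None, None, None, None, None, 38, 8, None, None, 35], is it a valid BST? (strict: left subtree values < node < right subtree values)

Level-order array: [23, 7, 25, 4, 33, None, 28, None, None, None, None, None, 38, 8, None, None, 35]
Validate using subtree bounds (lo, hi): at each node, require lo < value < hi,
then recurse left with hi=value and right with lo=value.
Preorder trace (stopping at first violation):
  at node 23 with bounds (-inf, +inf): OK
  at node 7 with bounds (-inf, 23): OK
  at node 4 with bounds (-inf, 7): OK
  at node 33 with bounds (7, 23): VIOLATION
Node 33 violates its bound: not (7 < 33 < 23).
Result: Not a valid BST


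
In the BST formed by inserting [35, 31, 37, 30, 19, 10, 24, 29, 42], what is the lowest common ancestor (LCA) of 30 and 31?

Tree insertion order: [35, 31, 37, 30, 19, 10, 24, 29, 42]
Tree (level-order array): [35, 31, 37, 30, None, None, 42, 19, None, None, None, 10, 24, None, None, None, 29]
In a BST, the LCA of p=30, q=31 is the first node v on the
root-to-leaf path with p <= v <= q (go left if both < v, right if both > v).
Walk from root:
  at 35: both 30 and 31 < 35, go left
  at 31: 30 <= 31 <= 31, this is the LCA
LCA = 31


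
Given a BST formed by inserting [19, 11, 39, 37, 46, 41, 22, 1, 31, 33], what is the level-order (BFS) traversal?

Tree insertion order: [19, 11, 39, 37, 46, 41, 22, 1, 31, 33]
Tree (level-order array): [19, 11, 39, 1, None, 37, 46, None, None, 22, None, 41, None, None, 31, None, None, None, 33]
BFS from the root, enqueuing left then right child of each popped node:
  queue [19] -> pop 19, enqueue [11, 39], visited so far: [19]
  queue [11, 39] -> pop 11, enqueue [1], visited so far: [19, 11]
  queue [39, 1] -> pop 39, enqueue [37, 46], visited so far: [19, 11, 39]
  queue [1, 37, 46] -> pop 1, enqueue [none], visited so far: [19, 11, 39, 1]
  queue [37, 46] -> pop 37, enqueue [22], visited so far: [19, 11, 39, 1, 37]
  queue [46, 22] -> pop 46, enqueue [41], visited so far: [19, 11, 39, 1, 37, 46]
  queue [22, 41] -> pop 22, enqueue [31], visited so far: [19, 11, 39, 1, 37, 46, 22]
  queue [41, 31] -> pop 41, enqueue [none], visited so far: [19, 11, 39, 1, 37, 46, 22, 41]
  queue [31] -> pop 31, enqueue [33], visited so far: [19, 11, 39, 1, 37, 46, 22, 41, 31]
  queue [33] -> pop 33, enqueue [none], visited so far: [19, 11, 39, 1, 37, 46, 22, 41, 31, 33]
Result: [19, 11, 39, 1, 37, 46, 22, 41, 31, 33]


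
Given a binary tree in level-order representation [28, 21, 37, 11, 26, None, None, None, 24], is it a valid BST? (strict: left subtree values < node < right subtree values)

Level-order array: [28, 21, 37, 11, 26, None, None, None, 24]
Validate using subtree bounds (lo, hi): at each node, require lo < value < hi,
then recurse left with hi=value and right with lo=value.
Preorder trace (stopping at first violation):
  at node 28 with bounds (-inf, +inf): OK
  at node 21 with bounds (-inf, 28): OK
  at node 11 with bounds (-inf, 21): OK
  at node 24 with bounds (11, 21): VIOLATION
Node 24 violates its bound: not (11 < 24 < 21).
Result: Not a valid BST


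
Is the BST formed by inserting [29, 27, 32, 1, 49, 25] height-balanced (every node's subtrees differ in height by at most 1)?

Tree (level-order array): [29, 27, 32, 1, None, None, 49, None, 25]
Definition: a tree is height-balanced if, at every node, |h(left) - h(right)| <= 1 (empty subtree has height -1).
Bottom-up per-node check:
  node 25: h_left=-1, h_right=-1, diff=0 [OK], height=0
  node 1: h_left=-1, h_right=0, diff=1 [OK], height=1
  node 27: h_left=1, h_right=-1, diff=2 [FAIL (|1--1|=2 > 1)], height=2
  node 49: h_left=-1, h_right=-1, diff=0 [OK], height=0
  node 32: h_left=-1, h_right=0, diff=1 [OK], height=1
  node 29: h_left=2, h_right=1, diff=1 [OK], height=3
Node 27 violates the condition: |1 - -1| = 2 > 1.
Result: Not balanced


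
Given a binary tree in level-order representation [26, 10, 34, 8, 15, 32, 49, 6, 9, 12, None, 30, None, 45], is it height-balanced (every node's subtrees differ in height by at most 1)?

Tree (level-order array): [26, 10, 34, 8, 15, 32, 49, 6, 9, 12, None, 30, None, 45]
Definition: a tree is height-balanced if, at every node, |h(left) - h(right)| <= 1 (empty subtree has height -1).
Bottom-up per-node check:
  node 6: h_left=-1, h_right=-1, diff=0 [OK], height=0
  node 9: h_left=-1, h_right=-1, diff=0 [OK], height=0
  node 8: h_left=0, h_right=0, diff=0 [OK], height=1
  node 12: h_left=-1, h_right=-1, diff=0 [OK], height=0
  node 15: h_left=0, h_right=-1, diff=1 [OK], height=1
  node 10: h_left=1, h_right=1, diff=0 [OK], height=2
  node 30: h_left=-1, h_right=-1, diff=0 [OK], height=0
  node 32: h_left=0, h_right=-1, diff=1 [OK], height=1
  node 45: h_left=-1, h_right=-1, diff=0 [OK], height=0
  node 49: h_left=0, h_right=-1, diff=1 [OK], height=1
  node 34: h_left=1, h_right=1, diff=0 [OK], height=2
  node 26: h_left=2, h_right=2, diff=0 [OK], height=3
All nodes satisfy the balance condition.
Result: Balanced


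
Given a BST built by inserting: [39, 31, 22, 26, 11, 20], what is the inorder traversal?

Tree insertion order: [39, 31, 22, 26, 11, 20]
Tree (level-order array): [39, 31, None, 22, None, 11, 26, None, 20]
Inorder traversal: [11, 20, 22, 26, 31, 39]


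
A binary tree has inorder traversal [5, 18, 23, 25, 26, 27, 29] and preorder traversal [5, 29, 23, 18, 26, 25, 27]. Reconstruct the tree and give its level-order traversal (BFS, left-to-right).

Inorder:  [5, 18, 23, 25, 26, 27, 29]
Preorder: [5, 29, 23, 18, 26, 25, 27]
Algorithm: preorder visits root first, so consume preorder in order;
for each root, split the current inorder slice at that value into
left-subtree inorder and right-subtree inorder, then recurse.
Recursive splits:
  root=5; inorder splits into left=[], right=[18, 23, 25, 26, 27, 29]
  root=29; inorder splits into left=[18, 23, 25, 26, 27], right=[]
  root=23; inorder splits into left=[18], right=[25, 26, 27]
  root=18; inorder splits into left=[], right=[]
  root=26; inorder splits into left=[25], right=[27]
  root=25; inorder splits into left=[], right=[]
  root=27; inorder splits into left=[], right=[]
Reconstructed level-order: [5, 29, 23, 18, 26, 25, 27]


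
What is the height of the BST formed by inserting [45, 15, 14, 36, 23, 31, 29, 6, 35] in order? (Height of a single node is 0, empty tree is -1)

Insertion order: [45, 15, 14, 36, 23, 31, 29, 6, 35]
Tree (level-order array): [45, 15, None, 14, 36, 6, None, 23, None, None, None, None, 31, 29, 35]
Compute height bottom-up (empty subtree = -1):
  height(6) = 1 + max(-1, -1) = 0
  height(14) = 1 + max(0, -1) = 1
  height(29) = 1 + max(-1, -1) = 0
  height(35) = 1 + max(-1, -1) = 0
  height(31) = 1 + max(0, 0) = 1
  height(23) = 1 + max(-1, 1) = 2
  height(36) = 1 + max(2, -1) = 3
  height(15) = 1 + max(1, 3) = 4
  height(45) = 1 + max(4, -1) = 5
Height = 5


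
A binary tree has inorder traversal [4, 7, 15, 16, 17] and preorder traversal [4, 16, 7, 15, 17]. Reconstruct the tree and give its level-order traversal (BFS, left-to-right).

Inorder:  [4, 7, 15, 16, 17]
Preorder: [4, 16, 7, 15, 17]
Algorithm: preorder visits root first, so consume preorder in order;
for each root, split the current inorder slice at that value into
left-subtree inorder and right-subtree inorder, then recurse.
Recursive splits:
  root=4; inorder splits into left=[], right=[7, 15, 16, 17]
  root=16; inorder splits into left=[7, 15], right=[17]
  root=7; inorder splits into left=[], right=[15]
  root=15; inorder splits into left=[], right=[]
  root=17; inorder splits into left=[], right=[]
Reconstructed level-order: [4, 16, 7, 17, 15]


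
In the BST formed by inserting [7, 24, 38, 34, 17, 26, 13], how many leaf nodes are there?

Tree built from: [7, 24, 38, 34, 17, 26, 13]
Tree (level-order array): [7, None, 24, 17, 38, 13, None, 34, None, None, None, 26]
Rule: A leaf has 0 children.
Per-node child counts:
  node 7: 1 child(ren)
  node 24: 2 child(ren)
  node 17: 1 child(ren)
  node 13: 0 child(ren)
  node 38: 1 child(ren)
  node 34: 1 child(ren)
  node 26: 0 child(ren)
Matching nodes: [13, 26]
Count of leaf nodes: 2


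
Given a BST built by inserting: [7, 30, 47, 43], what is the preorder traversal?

Tree insertion order: [7, 30, 47, 43]
Tree (level-order array): [7, None, 30, None, 47, 43]
Preorder traversal: [7, 30, 47, 43]


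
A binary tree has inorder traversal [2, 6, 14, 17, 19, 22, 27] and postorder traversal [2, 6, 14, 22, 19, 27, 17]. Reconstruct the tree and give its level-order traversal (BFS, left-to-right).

Inorder:   [2, 6, 14, 17, 19, 22, 27]
Postorder: [2, 6, 14, 22, 19, 27, 17]
Algorithm: postorder visits root last, so walk postorder right-to-left;
each value is the root of the current inorder slice — split it at that
value, recurse on the right subtree first, then the left.
Recursive splits:
  root=17; inorder splits into left=[2, 6, 14], right=[19, 22, 27]
  root=27; inorder splits into left=[19, 22], right=[]
  root=19; inorder splits into left=[], right=[22]
  root=22; inorder splits into left=[], right=[]
  root=14; inorder splits into left=[2, 6], right=[]
  root=6; inorder splits into left=[2], right=[]
  root=2; inorder splits into left=[], right=[]
Reconstructed level-order: [17, 14, 27, 6, 19, 2, 22]


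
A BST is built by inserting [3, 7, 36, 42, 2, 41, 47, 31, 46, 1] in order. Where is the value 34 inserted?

Starting tree (level order): [3, 2, 7, 1, None, None, 36, None, None, 31, 42, None, None, 41, 47, None, None, 46]
Insertion path: 3 -> 7 -> 36 -> 31
Result: insert 34 as right child of 31
Final tree (level order): [3, 2, 7, 1, None, None, 36, None, None, 31, 42, None, 34, 41, 47, None, None, None, None, 46]


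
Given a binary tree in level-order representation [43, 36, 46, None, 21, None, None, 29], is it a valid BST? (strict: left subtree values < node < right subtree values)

Level-order array: [43, 36, 46, None, 21, None, None, 29]
Validate using subtree bounds (lo, hi): at each node, require lo < value < hi,
then recurse left with hi=value and right with lo=value.
Preorder trace (stopping at first violation):
  at node 43 with bounds (-inf, +inf): OK
  at node 36 with bounds (-inf, 43): OK
  at node 21 with bounds (36, 43): VIOLATION
Node 21 violates its bound: not (36 < 21 < 43).
Result: Not a valid BST


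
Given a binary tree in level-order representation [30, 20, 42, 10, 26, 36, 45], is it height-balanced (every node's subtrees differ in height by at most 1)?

Tree (level-order array): [30, 20, 42, 10, 26, 36, 45]
Definition: a tree is height-balanced if, at every node, |h(left) - h(right)| <= 1 (empty subtree has height -1).
Bottom-up per-node check:
  node 10: h_left=-1, h_right=-1, diff=0 [OK], height=0
  node 26: h_left=-1, h_right=-1, diff=0 [OK], height=0
  node 20: h_left=0, h_right=0, diff=0 [OK], height=1
  node 36: h_left=-1, h_right=-1, diff=0 [OK], height=0
  node 45: h_left=-1, h_right=-1, diff=0 [OK], height=0
  node 42: h_left=0, h_right=0, diff=0 [OK], height=1
  node 30: h_left=1, h_right=1, diff=0 [OK], height=2
All nodes satisfy the balance condition.
Result: Balanced


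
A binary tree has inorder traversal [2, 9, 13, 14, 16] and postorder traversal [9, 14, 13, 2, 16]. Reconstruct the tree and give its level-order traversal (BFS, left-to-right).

Inorder:   [2, 9, 13, 14, 16]
Postorder: [9, 14, 13, 2, 16]
Algorithm: postorder visits root last, so walk postorder right-to-left;
each value is the root of the current inorder slice — split it at that
value, recurse on the right subtree first, then the left.
Recursive splits:
  root=16; inorder splits into left=[2, 9, 13, 14], right=[]
  root=2; inorder splits into left=[], right=[9, 13, 14]
  root=13; inorder splits into left=[9], right=[14]
  root=14; inorder splits into left=[], right=[]
  root=9; inorder splits into left=[], right=[]
Reconstructed level-order: [16, 2, 13, 9, 14]


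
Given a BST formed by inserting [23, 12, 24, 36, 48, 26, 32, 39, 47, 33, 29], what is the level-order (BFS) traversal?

Tree insertion order: [23, 12, 24, 36, 48, 26, 32, 39, 47, 33, 29]
Tree (level-order array): [23, 12, 24, None, None, None, 36, 26, 48, None, 32, 39, None, 29, 33, None, 47]
BFS from the root, enqueuing left then right child of each popped node:
  queue [23] -> pop 23, enqueue [12, 24], visited so far: [23]
  queue [12, 24] -> pop 12, enqueue [none], visited so far: [23, 12]
  queue [24] -> pop 24, enqueue [36], visited so far: [23, 12, 24]
  queue [36] -> pop 36, enqueue [26, 48], visited so far: [23, 12, 24, 36]
  queue [26, 48] -> pop 26, enqueue [32], visited so far: [23, 12, 24, 36, 26]
  queue [48, 32] -> pop 48, enqueue [39], visited so far: [23, 12, 24, 36, 26, 48]
  queue [32, 39] -> pop 32, enqueue [29, 33], visited so far: [23, 12, 24, 36, 26, 48, 32]
  queue [39, 29, 33] -> pop 39, enqueue [47], visited so far: [23, 12, 24, 36, 26, 48, 32, 39]
  queue [29, 33, 47] -> pop 29, enqueue [none], visited so far: [23, 12, 24, 36, 26, 48, 32, 39, 29]
  queue [33, 47] -> pop 33, enqueue [none], visited so far: [23, 12, 24, 36, 26, 48, 32, 39, 29, 33]
  queue [47] -> pop 47, enqueue [none], visited so far: [23, 12, 24, 36, 26, 48, 32, 39, 29, 33, 47]
Result: [23, 12, 24, 36, 26, 48, 32, 39, 29, 33, 47]


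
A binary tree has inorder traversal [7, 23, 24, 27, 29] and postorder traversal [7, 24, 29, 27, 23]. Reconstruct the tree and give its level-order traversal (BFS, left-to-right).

Inorder:   [7, 23, 24, 27, 29]
Postorder: [7, 24, 29, 27, 23]
Algorithm: postorder visits root last, so walk postorder right-to-left;
each value is the root of the current inorder slice — split it at that
value, recurse on the right subtree first, then the left.
Recursive splits:
  root=23; inorder splits into left=[7], right=[24, 27, 29]
  root=27; inorder splits into left=[24], right=[29]
  root=29; inorder splits into left=[], right=[]
  root=24; inorder splits into left=[], right=[]
  root=7; inorder splits into left=[], right=[]
Reconstructed level-order: [23, 7, 27, 24, 29]


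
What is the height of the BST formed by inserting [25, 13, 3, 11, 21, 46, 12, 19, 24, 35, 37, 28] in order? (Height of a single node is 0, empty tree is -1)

Insertion order: [25, 13, 3, 11, 21, 46, 12, 19, 24, 35, 37, 28]
Tree (level-order array): [25, 13, 46, 3, 21, 35, None, None, 11, 19, 24, 28, 37, None, 12]
Compute height bottom-up (empty subtree = -1):
  height(12) = 1 + max(-1, -1) = 0
  height(11) = 1 + max(-1, 0) = 1
  height(3) = 1 + max(-1, 1) = 2
  height(19) = 1 + max(-1, -1) = 0
  height(24) = 1 + max(-1, -1) = 0
  height(21) = 1 + max(0, 0) = 1
  height(13) = 1 + max(2, 1) = 3
  height(28) = 1 + max(-1, -1) = 0
  height(37) = 1 + max(-1, -1) = 0
  height(35) = 1 + max(0, 0) = 1
  height(46) = 1 + max(1, -1) = 2
  height(25) = 1 + max(3, 2) = 4
Height = 4


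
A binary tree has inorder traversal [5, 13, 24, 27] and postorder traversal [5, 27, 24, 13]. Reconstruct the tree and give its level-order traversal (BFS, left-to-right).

Inorder:   [5, 13, 24, 27]
Postorder: [5, 27, 24, 13]
Algorithm: postorder visits root last, so walk postorder right-to-left;
each value is the root of the current inorder slice — split it at that
value, recurse on the right subtree first, then the left.
Recursive splits:
  root=13; inorder splits into left=[5], right=[24, 27]
  root=24; inorder splits into left=[], right=[27]
  root=27; inorder splits into left=[], right=[]
  root=5; inorder splits into left=[], right=[]
Reconstructed level-order: [13, 5, 24, 27]


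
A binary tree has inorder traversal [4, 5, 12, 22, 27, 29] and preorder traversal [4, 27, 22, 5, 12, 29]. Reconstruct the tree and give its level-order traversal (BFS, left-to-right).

Inorder:  [4, 5, 12, 22, 27, 29]
Preorder: [4, 27, 22, 5, 12, 29]
Algorithm: preorder visits root first, so consume preorder in order;
for each root, split the current inorder slice at that value into
left-subtree inorder and right-subtree inorder, then recurse.
Recursive splits:
  root=4; inorder splits into left=[], right=[5, 12, 22, 27, 29]
  root=27; inorder splits into left=[5, 12, 22], right=[29]
  root=22; inorder splits into left=[5, 12], right=[]
  root=5; inorder splits into left=[], right=[12]
  root=12; inorder splits into left=[], right=[]
  root=29; inorder splits into left=[], right=[]
Reconstructed level-order: [4, 27, 22, 29, 5, 12]


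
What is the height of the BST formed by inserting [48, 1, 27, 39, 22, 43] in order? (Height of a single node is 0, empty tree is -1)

Insertion order: [48, 1, 27, 39, 22, 43]
Tree (level-order array): [48, 1, None, None, 27, 22, 39, None, None, None, 43]
Compute height bottom-up (empty subtree = -1):
  height(22) = 1 + max(-1, -1) = 0
  height(43) = 1 + max(-1, -1) = 0
  height(39) = 1 + max(-1, 0) = 1
  height(27) = 1 + max(0, 1) = 2
  height(1) = 1 + max(-1, 2) = 3
  height(48) = 1 + max(3, -1) = 4
Height = 4


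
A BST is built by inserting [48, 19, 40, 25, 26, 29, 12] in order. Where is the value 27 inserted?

Starting tree (level order): [48, 19, None, 12, 40, None, None, 25, None, None, 26, None, 29]
Insertion path: 48 -> 19 -> 40 -> 25 -> 26 -> 29
Result: insert 27 as left child of 29
Final tree (level order): [48, 19, None, 12, 40, None, None, 25, None, None, 26, None, 29, 27]


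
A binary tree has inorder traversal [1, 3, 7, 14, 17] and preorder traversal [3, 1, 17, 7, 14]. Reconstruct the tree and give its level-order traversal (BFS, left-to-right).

Inorder:  [1, 3, 7, 14, 17]
Preorder: [3, 1, 17, 7, 14]
Algorithm: preorder visits root first, so consume preorder in order;
for each root, split the current inorder slice at that value into
left-subtree inorder and right-subtree inorder, then recurse.
Recursive splits:
  root=3; inorder splits into left=[1], right=[7, 14, 17]
  root=1; inorder splits into left=[], right=[]
  root=17; inorder splits into left=[7, 14], right=[]
  root=7; inorder splits into left=[], right=[14]
  root=14; inorder splits into left=[], right=[]
Reconstructed level-order: [3, 1, 17, 7, 14]


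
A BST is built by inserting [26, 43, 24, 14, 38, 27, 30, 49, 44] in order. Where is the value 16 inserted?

Starting tree (level order): [26, 24, 43, 14, None, 38, 49, None, None, 27, None, 44, None, None, 30]
Insertion path: 26 -> 24 -> 14
Result: insert 16 as right child of 14
Final tree (level order): [26, 24, 43, 14, None, 38, 49, None, 16, 27, None, 44, None, None, None, None, 30]


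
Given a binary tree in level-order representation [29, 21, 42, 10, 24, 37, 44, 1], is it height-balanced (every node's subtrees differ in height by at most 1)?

Tree (level-order array): [29, 21, 42, 10, 24, 37, 44, 1]
Definition: a tree is height-balanced if, at every node, |h(left) - h(right)| <= 1 (empty subtree has height -1).
Bottom-up per-node check:
  node 1: h_left=-1, h_right=-1, diff=0 [OK], height=0
  node 10: h_left=0, h_right=-1, diff=1 [OK], height=1
  node 24: h_left=-1, h_right=-1, diff=0 [OK], height=0
  node 21: h_left=1, h_right=0, diff=1 [OK], height=2
  node 37: h_left=-1, h_right=-1, diff=0 [OK], height=0
  node 44: h_left=-1, h_right=-1, diff=0 [OK], height=0
  node 42: h_left=0, h_right=0, diff=0 [OK], height=1
  node 29: h_left=2, h_right=1, diff=1 [OK], height=3
All nodes satisfy the balance condition.
Result: Balanced


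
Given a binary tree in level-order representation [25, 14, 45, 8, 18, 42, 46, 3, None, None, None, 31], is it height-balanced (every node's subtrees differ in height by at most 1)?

Tree (level-order array): [25, 14, 45, 8, 18, 42, 46, 3, None, None, None, 31]
Definition: a tree is height-balanced if, at every node, |h(left) - h(right)| <= 1 (empty subtree has height -1).
Bottom-up per-node check:
  node 3: h_left=-1, h_right=-1, diff=0 [OK], height=0
  node 8: h_left=0, h_right=-1, diff=1 [OK], height=1
  node 18: h_left=-1, h_right=-1, diff=0 [OK], height=0
  node 14: h_left=1, h_right=0, diff=1 [OK], height=2
  node 31: h_left=-1, h_right=-1, diff=0 [OK], height=0
  node 42: h_left=0, h_right=-1, diff=1 [OK], height=1
  node 46: h_left=-1, h_right=-1, diff=0 [OK], height=0
  node 45: h_left=1, h_right=0, diff=1 [OK], height=2
  node 25: h_left=2, h_right=2, diff=0 [OK], height=3
All nodes satisfy the balance condition.
Result: Balanced


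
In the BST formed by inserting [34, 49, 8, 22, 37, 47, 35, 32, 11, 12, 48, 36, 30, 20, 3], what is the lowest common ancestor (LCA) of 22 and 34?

Tree insertion order: [34, 49, 8, 22, 37, 47, 35, 32, 11, 12, 48, 36, 30, 20, 3]
Tree (level-order array): [34, 8, 49, 3, 22, 37, None, None, None, 11, 32, 35, 47, None, 12, 30, None, None, 36, None, 48, None, 20]
In a BST, the LCA of p=22, q=34 is the first node v on the
root-to-leaf path with p <= v <= q (go left if both < v, right if both > v).
Walk from root:
  at 34: 22 <= 34 <= 34, this is the LCA
LCA = 34


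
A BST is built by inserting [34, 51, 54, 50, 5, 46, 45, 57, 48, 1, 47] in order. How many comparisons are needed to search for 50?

Search path for 50: 34 -> 51 -> 50
Found: True
Comparisons: 3


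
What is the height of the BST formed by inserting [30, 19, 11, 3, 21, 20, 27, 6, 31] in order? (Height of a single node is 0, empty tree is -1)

Insertion order: [30, 19, 11, 3, 21, 20, 27, 6, 31]
Tree (level-order array): [30, 19, 31, 11, 21, None, None, 3, None, 20, 27, None, 6]
Compute height bottom-up (empty subtree = -1):
  height(6) = 1 + max(-1, -1) = 0
  height(3) = 1 + max(-1, 0) = 1
  height(11) = 1 + max(1, -1) = 2
  height(20) = 1 + max(-1, -1) = 0
  height(27) = 1 + max(-1, -1) = 0
  height(21) = 1 + max(0, 0) = 1
  height(19) = 1 + max(2, 1) = 3
  height(31) = 1 + max(-1, -1) = 0
  height(30) = 1 + max(3, 0) = 4
Height = 4


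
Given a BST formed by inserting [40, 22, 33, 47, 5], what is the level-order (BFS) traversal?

Tree insertion order: [40, 22, 33, 47, 5]
Tree (level-order array): [40, 22, 47, 5, 33]
BFS from the root, enqueuing left then right child of each popped node:
  queue [40] -> pop 40, enqueue [22, 47], visited so far: [40]
  queue [22, 47] -> pop 22, enqueue [5, 33], visited so far: [40, 22]
  queue [47, 5, 33] -> pop 47, enqueue [none], visited so far: [40, 22, 47]
  queue [5, 33] -> pop 5, enqueue [none], visited so far: [40, 22, 47, 5]
  queue [33] -> pop 33, enqueue [none], visited so far: [40, 22, 47, 5, 33]
Result: [40, 22, 47, 5, 33]


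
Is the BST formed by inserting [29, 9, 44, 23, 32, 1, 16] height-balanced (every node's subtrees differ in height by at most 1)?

Tree (level-order array): [29, 9, 44, 1, 23, 32, None, None, None, 16]
Definition: a tree is height-balanced if, at every node, |h(left) - h(right)| <= 1 (empty subtree has height -1).
Bottom-up per-node check:
  node 1: h_left=-1, h_right=-1, diff=0 [OK], height=0
  node 16: h_left=-1, h_right=-1, diff=0 [OK], height=0
  node 23: h_left=0, h_right=-1, diff=1 [OK], height=1
  node 9: h_left=0, h_right=1, diff=1 [OK], height=2
  node 32: h_left=-1, h_right=-1, diff=0 [OK], height=0
  node 44: h_left=0, h_right=-1, diff=1 [OK], height=1
  node 29: h_left=2, h_right=1, diff=1 [OK], height=3
All nodes satisfy the balance condition.
Result: Balanced


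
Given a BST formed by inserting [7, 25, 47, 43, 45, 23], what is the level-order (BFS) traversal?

Tree insertion order: [7, 25, 47, 43, 45, 23]
Tree (level-order array): [7, None, 25, 23, 47, None, None, 43, None, None, 45]
BFS from the root, enqueuing left then right child of each popped node:
  queue [7] -> pop 7, enqueue [25], visited so far: [7]
  queue [25] -> pop 25, enqueue [23, 47], visited so far: [7, 25]
  queue [23, 47] -> pop 23, enqueue [none], visited so far: [7, 25, 23]
  queue [47] -> pop 47, enqueue [43], visited so far: [7, 25, 23, 47]
  queue [43] -> pop 43, enqueue [45], visited so far: [7, 25, 23, 47, 43]
  queue [45] -> pop 45, enqueue [none], visited so far: [7, 25, 23, 47, 43, 45]
Result: [7, 25, 23, 47, 43, 45]


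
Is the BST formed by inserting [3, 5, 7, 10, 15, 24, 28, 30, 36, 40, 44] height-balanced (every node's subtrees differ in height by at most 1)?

Tree (level-order array): [3, None, 5, None, 7, None, 10, None, 15, None, 24, None, 28, None, 30, None, 36, None, 40, None, 44]
Definition: a tree is height-balanced if, at every node, |h(left) - h(right)| <= 1 (empty subtree has height -1).
Bottom-up per-node check:
  node 44: h_left=-1, h_right=-1, diff=0 [OK], height=0
  node 40: h_left=-1, h_right=0, diff=1 [OK], height=1
  node 36: h_left=-1, h_right=1, diff=2 [FAIL (|-1-1|=2 > 1)], height=2
  node 30: h_left=-1, h_right=2, diff=3 [FAIL (|-1-2|=3 > 1)], height=3
  node 28: h_left=-1, h_right=3, diff=4 [FAIL (|-1-3|=4 > 1)], height=4
  node 24: h_left=-1, h_right=4, diff=5 [FAIL (|-1-4|=5 > 1)], height=5
  node 15: h_left=-1, h_right=5, diff=6 [FAIL (|-1-5|=6 > 1)], height=6
  node 10: h_left=-1, h_right=6, diff=7 [FAIL (|-1-6|=7 > 1)], height=7
  node 7: h_left=-1, h_right=7, diff=8 [FAIL (|-1-7|=8 > 1)], height=8
  node 5: h_left=-1, h_right=8, diff=9 [FAIL (|-1-8|=9 > 1)], height=9
  node 3: h_left=-1, h_right=9, diff=10 [FAIL (|-1-9|=10 > 1)], height=10
Node 36 violates the condition: |-1 - 1| = 2 > 1.
Result: Not balanced


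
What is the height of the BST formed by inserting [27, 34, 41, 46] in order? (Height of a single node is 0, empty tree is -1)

Insertion order: [27, 34, 41, 46]
Tree (level-order array): [27, None, 34, None, 41, None, 46]
Compute height bottom-up (empty subtree = -1):
  height(46) = 1 + max(-1, -1) = 0
  height(41) = 1 + max(-1, 0) = 1
  height(34) = 1 + max(-1, 1) = 2
  height(27) = 1 + max(-1, 2) = 3
Height = 3


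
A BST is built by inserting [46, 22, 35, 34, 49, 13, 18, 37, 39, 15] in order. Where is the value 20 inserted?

Starting tree (level order): [46, 22, 49, 13, 35, None, None, None, 18, 34, 37, 15, None, None, None, None, 39]
Insertion path: 46 -> 22 -> 13 -> 18
Result: insert 20 as right child of 18
Final tree (level order): [46, 22, 49, 13, 35, None, None, None, 18, 34, 37, 15, 20, None, None, None, 39]


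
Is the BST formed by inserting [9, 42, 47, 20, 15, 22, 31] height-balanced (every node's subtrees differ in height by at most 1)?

Tree (level-order array): [9, None, 42, 20, 47, 15, 22, None, None, None, None, None, 31]
Definition: a tree is height-balanced if, at every node, |h(left) - h(right)| <= 1 (empty subtree has height -1).
Bottom-up per-node check:
  node 15: h_left=-1, h_right=-1, diff=0 [OK], height=0
  node 31: h_left=-1, h_right=-1, diff=0 [OK], height=0
  node 22: h_left=-1, h_right=0, diff=1 [OK], height=1
  node 20: h_left=0, h_right=1, diff=1 [OK], height=2
  node 47: h_left=-1, h_right=-1, diff=0 [OK], height=0
  node 42: h_left=2, h_right=0, diff=2 [FAIL (|2-0|=2 > 1)], height=3
  node 9: h_left=-1, h_right=3, diff=4 [FAIL (|-1-3|=4 > 1)], height=4
Node 42 violates the condition: |2 - 0| = 2 > 1.
Result: Not balanced


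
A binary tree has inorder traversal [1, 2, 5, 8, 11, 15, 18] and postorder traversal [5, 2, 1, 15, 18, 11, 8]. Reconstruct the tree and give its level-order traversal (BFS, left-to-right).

Inorder:   [1, 2, 5, 8, 11, 15, 18]
Postorder: [5, 2, 1, 15, 18, 11, 8]
Algorithm: postorder visits root last, so walk postorder right-to-left;
each value is the root of the current inorder slice — split it at that
value, recurse on the right subtree first, then the left.
Recursive splits:
  root=8; inorder splits into left=[1, 2, 5], right=[11, 15, 18]
  root=11; inorder splits into left=[], right=[15, 18]
  root=18; inorder splits into left=[15], right=[]
  root=15; inorder splits into left=[], right=[]
  root=1; inorder splits into left=[], right=[2, 5]
  root=2; inorder splits into left=[], right=[5]
  root=5; inorder splits into left=[], right=[]
Reconstructed level-order: [8, 1, 11, 2, 18, 5, 15]


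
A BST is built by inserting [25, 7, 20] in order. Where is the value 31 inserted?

Starting tree (level order): [25, 7, None, None, 20]
Insertion path: 25
Result: insert 31 as right child of 25
Final tree (level order): [25, 7, 31, None, 20]


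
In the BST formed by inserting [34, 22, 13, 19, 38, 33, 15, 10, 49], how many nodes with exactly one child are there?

Tree built from: [34, 22, 13, 19, 38, 33, 15, 10, 49]
Tree (level-order array): [34, 22, 38, 13, 33, None, 49, 10, 19, None, None, None, None, None, None, 15]
Rule: These are nodes with exactly 1 non-null child.
Per-node child counts:
  node 34: 2 child(ren)
  node 22: 2 child(ren)
  node 13: 2 child(ren)
  node 10: 0 child(ren)
  node 19: 1 child(ren)
  node 15: 0 child(ren)
  node 33: 0 child(ren)
  node 38: 1 child(ren)
  node 49: 0 child(ren)
Matching nodes: [19, 38]
Count of nodes with exactly one child: 2


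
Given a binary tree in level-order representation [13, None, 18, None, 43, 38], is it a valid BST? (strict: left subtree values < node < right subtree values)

Level-order array: [13, None, 18, None, 43, 38]
Validate using subtree bounds (lo, hi): at each node, require lo < value < hi,
then recurse left with hi=value and right with lo=value.
Preorder trace (stopping at first violation):
  at node 13 with bounds (-inf, +inf): OK
  at node 18 with bounds (13, +inf): OK
  at node 43 with bounds (18, +inf): OK
  at node 38 with bounds (18, 43): OK
No violation found at any node.
Result: Valid BST


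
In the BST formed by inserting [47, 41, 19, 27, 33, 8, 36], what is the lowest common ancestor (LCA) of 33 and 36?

Tree insertion order: [47, 41, 19, 27, 33, 8, 36]
Tree (level-order array): [47, 41, None, 19, None, 8, 27, None, None, None, 33, None, 36]
In a BST, the LCA of p=33, q=36 is the first node v on the
root-to-leaf path with p <= v <= q (go left if both < v, right if both > v).
Walk from root:
  at 47: both 33 and 36 < 47, go left
  at 41: both 33 and 36 < 41, go left
  at 19: both 33 and 36 > 19, go right
  at 27: both 33 and 36 > 27, go right
  at 33: 33 <= 33 <= 36, this is the LCA
LCA = 33


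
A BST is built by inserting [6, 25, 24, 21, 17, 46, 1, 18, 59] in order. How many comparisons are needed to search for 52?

Search path for 52: 6 -> 25 -> 46 -> 59
Found: False
Comparisons: 4


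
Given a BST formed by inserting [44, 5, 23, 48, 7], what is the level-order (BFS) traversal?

Tree insertion order: [44, 5, 23, 48, 7]
Tree (level-order array): [44, 5, 48, None, 23, None, None, 7]
BFS from the root, enqueuing left then right child of each popped node:
  queue [44] -> pop 44, enqueue [5, 48], visited so far: [44]
  queue [5, 48] -> pop 5, enqueue [23], visited so far: [44, 5]
  queue [48, 23] -> pop 48, enqueue [none], visited so far: [44, 5, 48]
  queue [23] -> pop 23, enqueue [7], visited so far: [44, 5, 48, 23]
  queue [7] -> pop 7, enqueue [none], visited so far: [44, 5, 48, 23, 7]
Result: [44, 5, 48, 23, 7]


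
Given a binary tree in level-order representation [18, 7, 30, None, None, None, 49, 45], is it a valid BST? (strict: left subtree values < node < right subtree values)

Level-order array: [18, 7, 30, None, None, None, 49, 45]
Validate using subtree bounds (lo, hi): at each node, require lo < value < hi,
then recurse left with hi=value and right with lo=value.
Preorder trace (stopping at first violation):
  at node 18 with bounds (-inf, +inf): OK
  at node 7 with bounds (-inf, 18): OK
  at node 30 with bounds (18, +inf): OK
  at node 49 with bounds (30, +inf): OK
  at node 45 with bounds (30, 49): OK
No violation found at any node.
Result: Valid BST


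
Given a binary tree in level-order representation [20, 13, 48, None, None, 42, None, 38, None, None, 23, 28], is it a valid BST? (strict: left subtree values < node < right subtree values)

Level-order array: [20, 13, 48, None, None, 42, None, 38, None, None, 23, 28]
Validate using subtree bounds (lo, hi): at each node, require lo < value < hi,
then recurse left with hi=value and right with lo=value.
Preorder trace (stopping at first violation):
  at node 20 with bounds (-inf, +inf): OK
  at node 13 with bounds (-inf, 20): OK
  at node 48 with bounds (20, +inf): OK
  at node 42 with bounds (20, 48): OK
  at node 38 with bounds (20, 42): OK
  at node 23 with bounds (38, 42): VIOLATION
Node 23 violates its bound: not (38 < 23 < 42).
Result: Not a valid BST


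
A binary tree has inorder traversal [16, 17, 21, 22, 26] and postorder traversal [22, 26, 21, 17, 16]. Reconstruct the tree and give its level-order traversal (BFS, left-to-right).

Inorder:   [16, 17, 21, 22, 26]
Postorder: [22, 26, 21, 17, 16]
Algorithm: postorder visits root last, so walk postorder right-to-left;
each value is the root of the current inorder slice — split it at that
value, recurse on the right subtree first, then the left.
Recursive splits:
  root=16; inorder splits into left=[], right=[17, 21, 22, 26]
  root=17; inorder splits into left=[], right=[21, 22, 26]
  root=21; inorder splits into left=[], right=[22, 26]
  root=26; inorder splits into left=[22], right=[]
  root=22; inorder splits into left=[], right=[]
Reconstructed level-order: [16, 17, 21, 26, 22]


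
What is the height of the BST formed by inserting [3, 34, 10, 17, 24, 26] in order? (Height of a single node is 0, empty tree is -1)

Insertion order: [3, 34, 10, 17, 24, 26]
Tree (level-order array): [3, None, 34, 10, None, None, 17, None, 24, None, 26]
Compute height bottom-up (empty subtree = -1):
  height(26) = 1 + max(-1, -1) = 0
  height(24) = 1 + max(-1, 0) = 1
  height(17) = 1 + max(-1, 1) = 2
  height(10) = 1 + max(-1, 2) = 3
  height(34) = 1 + max(3, -1) = 4
  height(3) = 1 + max(-1, 4) = 5
Height = 5


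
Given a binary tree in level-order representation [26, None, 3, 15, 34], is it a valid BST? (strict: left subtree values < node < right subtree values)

Level-order array: [26, None, 3, 15, 34]
Validate using subtree bounds (lo, hi): at each node, require lo < value < hi,
then recurse left with hi=value and right with lo=value.
Preorder trace (stopping at first violation):
  at node 26 with bounds (-inf, +inf): OK
  at node 3 with bounds (26, +inf): VIOLATION
Node 3 violates its bound: not (26 < 3 < +inf).
Result: Not a valid BST


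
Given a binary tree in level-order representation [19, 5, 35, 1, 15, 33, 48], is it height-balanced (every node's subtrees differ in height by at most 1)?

Tree (level-order array): [19, 5, 35, 1, 15, 33, 48]
Definition: a tree is height-balanced if, at every node, |h(left) - h(right)| <= 1 (empty subtree has height -1).
Bottom-up per-node check:
  node 1: h_left=-1, h_right=-1, diff=0 [OK], height=0
  node 15: h_left=-1, h_right=-1, diff=0 [OK], height=0
  node 5: h_left=0, h_right=0, diff=0 [OK], height=1
  node 33: h_left=-1, h_right=-1, diff=0 [OK], height=0
  node 48: h_left=-1, h_right=-1, diff=0 [OK], height=0
  node 35: h_left=0, h_right=0, diff=0 [OK], height=1
  node 19: h_left=1, h_right=1, diff=0 [OK], height=2
All nodes satisfy the balance condition.
Result: Balanced


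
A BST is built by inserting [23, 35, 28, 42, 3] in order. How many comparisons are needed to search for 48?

Search path for 48: 23 -> 35 -> 42
Found: False
Comparisons: 3


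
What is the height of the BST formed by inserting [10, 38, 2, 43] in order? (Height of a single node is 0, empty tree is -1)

Insertion order: [10, 38, 2, 43]
Tree (level-order array): [10, 2, 38, None, None, None, 43]
Compute height bottom-up (empty subtree = -1):
  height(2) = 1 + max(-1, -1) = 0
  height(43) = 1 + max(-1, -1) = 0
  height(38) = 1 + max(-1, 0) = 1
  height(10) = 1 + max(0, 1) = 2
Height = 2


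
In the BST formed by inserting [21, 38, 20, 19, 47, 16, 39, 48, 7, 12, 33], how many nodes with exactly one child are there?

Tree built from: [21, 38, 20, 19, 47, 16, 39, 48, 7, 12, 33]
Tree (level-order array): [21, 20, 38, 19, None, 33, 47, 16, None, None, None, 39, 48, 7, None, None, None, None, None, None, 12]
Rule: These are nodes with exactly 1 non-null child.
Per-node child counts:
  node 21: 2 child(ren)
  node 20: 1 child(ren)
  node 19: 1 child(ren)
  node 16: 1 child(ren)
  node 7: 1 child(ren)
  node 12: 0 child(ren)
  node 38: 2 child(ren)
  node 33: 0 child(ren)
  node 47: 2 child(ren)
  node 39: 0 child(ren)
  node 48: 0 child(ren)
Matching nodes: [20, 19, 16, 7]
Count of nodes with exactly one child: 4


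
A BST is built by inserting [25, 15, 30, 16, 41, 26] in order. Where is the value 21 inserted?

Starting tree (level order): [25, 15, 30, None, 16, 26, 41]
Insertion path: 25 -> 15 -> 16
Result: insert 21 as right child of 16
Final tree (level order): [25, 15, 30, None, 16, 26, 41, None, 21]


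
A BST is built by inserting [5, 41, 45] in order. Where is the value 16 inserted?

Starting tree (level order): [5, None, 41, None, 45]
Insertion path: 5 -> 41
Result: insert 16 as left child of 41
Final tree (level order): [5, None, 41, 16, 45]


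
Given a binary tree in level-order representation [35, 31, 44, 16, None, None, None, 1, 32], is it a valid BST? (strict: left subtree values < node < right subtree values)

Level-order array: [35, 31, 44, 16, None, None, None, 1, 32]
Validate using subtree bounds (lo, hi): at each node, require lo < value < hi,
then recurse left with hi=value and right with lo=value.
Preorder trace (stopping at first violation):
  at node 35 with bounds (-inf, +inf): OK
  at node 31 with bounds (-inf, 35): OK
  at node 16 with bounds (-inf, 31): OK
  at node 1 with bounds (-inf, 16): OK
  at node 32 with bounds (16, 31): VIOLATION
Node 32 violates its bound: not (16 < 32 < 31).
Result: Not a valid BST


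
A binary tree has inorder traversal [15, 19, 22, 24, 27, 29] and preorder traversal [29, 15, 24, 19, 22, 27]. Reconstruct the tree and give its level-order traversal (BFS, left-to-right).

Inorder:  [15, 19, 22, 24, 27, 29]
Preorder: [29, 15, 24, 19, 22, 27]
Algorithm: preorder visits root first, so consume preorder in order;
for each root, split the current inorder slice at that value into
left-subtree inorder and right-subtree inorder, then recurse.
Recursive splits:
  root=29; inorder splits into left=[15, 19, 22, 24, 27], right=[]
  root=15; inorder splits into left=[], right=[19, 22, 24, 27]
  root=24; inorder splits into left=[19, 22], right=[27]
  root=19; inorder splits into left=[], right=[22]
  root=22; inorder splits into left=[], right=[]
  root=27; inorder splits into left=[], right=[]
Reconstructed level-order: [29, 15, 24, 19, 27, 22]


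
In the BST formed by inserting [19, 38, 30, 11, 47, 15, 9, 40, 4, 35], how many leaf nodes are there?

Tree built from: [19, 38, 30, 11, 47, 15, 9, 40, 4, 35]
Tree (level-order array): [19, 11, 38, 9, 15, 30, 47, 4, None, None, None, None, 35, 40]
Rule: A leaf has 0 children.
Per-node child counts:
  node 19: 2 child(ren)
  node 11: 2 child(ren)
  node 9: 1 child(ren)
  node 4: 0 child(ren)
  node 15: 0 child(ren)
  node 38: 2 child(ren)
  node 30: 1 child(ren)
  node 35: 0 child(ren)
  node 47: 1 child(ren)
  node 40: 0 child(ren)
Matching nodes: [4, 15, 35, 40]
Count of leaf nodes: 4


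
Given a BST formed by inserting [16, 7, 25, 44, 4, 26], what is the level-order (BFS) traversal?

Tree insertion order: [16, 7, 25, 44, 4, 26]
Tree (level-order array): [16, 7, 25, 4, None, None, 44, None, None, 26]
BFS from the root, enqueuing left then right child of each popped node:
  queue [16] -> pop 16, enqueue [7, 25], visited so far: [16]
  queue [7, 25] -> pop 7, enqueue [4], visited so far: [16, 7]
  queue [25, 4] -> pop 25, enqueue [44], visited so far: [16, 7, 25]
  queue [4, 44] -> pop 4, enqueue [none], visited so far: [16, 7, 25, 4]
  queue [44] -> pop 44, enqueue [26], visited so far: [16, 7, 25, 4, 44]
  queue [26] -> pop 26, enqueue [none], visited so far: [16, 7, 25, 4, 44, 26]
Result: [16, 7, 25, 4, 44, 26]


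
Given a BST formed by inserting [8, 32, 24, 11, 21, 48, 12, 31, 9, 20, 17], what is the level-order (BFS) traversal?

Tree insertion order: [8, 32, 24, 11, 21, 48, 12, 31, 9, 20, 17]
Tree (level-order array): [8, None, 32, 24, 48, 11, 31, None, None, 9, 21, None, None, None, None, 12, None, None, 20, 17]
BFS from the root, enqueuing left then right child of each popped node:
  queue [8] -> pop 8, enqueue [32], visited so far: [8]
  queue [32] -> pop 32, enqueue [24, 48], visited so far: [8, 32]
  queue [24, 48] -> pop 24, enqueue [11, 31], visited so far: [8, 32, 24]
  queue [48, 11, 31] -> pop 48, enqueue [none], visited so far: [8, 32, 24, 48]
  queue [11, 31] -> pop 11, enqueue [9, 21], visited so far: [8, 32, 24, 48, 11]
  queue [31, 9, 21] -> pop 31, enqueue [none], visited so far: [8, 32, 24, 48, 11, 31]
  queue [9, 21] -> pop 9, enqueue [none], visited so far: [8, 32, 24, 48, 11, 31, 9]
  queue [21] -> pop 21, enqueue [12], visited so far: [8, 32, 24, 48, 11, 31, 9, 21]
  queue [12] -> pop 12, enqueue [20], visited so far: [8, 32, 24, 48, 11, 31, 9, 21, 12]
  queue [20] -> pop 20, enqueue [17], visited so far: [8, 32, 24, 48, 11, 31, 9, 21, 12, 20]
  queue [17] -> pop 17, enqueue [none], visited so far: [8, 32, 24, 48, 11, 31, 9, 21, 12, 20, 17]
Result: [8, 32, 24, 48, 11, 31, 9, 21, 12, 20, 17]
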